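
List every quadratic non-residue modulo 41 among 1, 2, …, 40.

Square k = 1,…,20 (k and 41−k give the same square):
1²=1, 2²=4, 3²=9, 4²=16, 5²=25, 6²=36, 7²≡8, 8²≡23, 9²≡40, 10²≡18, 11²≡39, 12²≡21, 13²≡5, 14²≡32, 15²≡20, 16²≡10, 17²≡2, 18²≡37, 19²≡33, 20²≡31 (mod 41).
The residues are {1, 2, 4, 5, 8, 9, 10, 16, 18, 20, 21, 23, 25, 31, 32, 33, 36, 37, 39, 40}; the non-residues are the remaining 20 nonzero classes.

3 6 7 11 12 13 14 15 17 19 22 24 26 27 28 29 30 34 35 38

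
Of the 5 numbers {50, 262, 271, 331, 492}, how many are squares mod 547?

1

(50/547) = -1 → non-residue.
(262/547) = -1 → non-residue.
(271/547) = -1 → non-residue.
(331/547) = -1 → non-residue.
(492/547) = +1 → QR.
Total quadratic residues among the 5: 1.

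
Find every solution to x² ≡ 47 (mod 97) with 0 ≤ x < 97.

12, 85

97 ≡ 1 (mod 4), so we find a root by search.
Trying successive values, 12² = 144 ≡ 47 (mod 97). The other root is 97 − 12 = 85.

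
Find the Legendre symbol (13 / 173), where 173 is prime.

1

Euler's criterion: (13/173) ≡ 13^86 (mod 173).
13^2 ≡ 169 (mod 173)
13^4 ≡ 16 (mod 173)
13^8 ≡ 83 (mod 173)
13^16 ≡ 142 (mod 173)
13^32 ≡ 96 (mod 173)
13^64 ≡ 47 (mod 173)
13^86 = 13^(64+16+4+2) ≡ 1 (mod 173).
Result is 1, so (13/173) = 1.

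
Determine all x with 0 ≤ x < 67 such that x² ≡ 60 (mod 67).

Since 67 ≡ 3 (mod 4), a square root of 60 is 60^((67+1)/4) = 60^17 mod 67.
Repeated squaring: 60^2≡49, 60^4≡56, 60^8≡54, 60^16≡35 (mod 67).
60^17 = 60^(16+1) ≡ 23 (mod 67).
Check: 23² = 529 ≡ 60 (mod 67). The two roots are 23 and 44.

23, 44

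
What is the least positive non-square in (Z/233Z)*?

(2/233) = +1, so 2 is a residue.
(3/233) = −1, so 3 is the smallest positive non-residue mod 233.

3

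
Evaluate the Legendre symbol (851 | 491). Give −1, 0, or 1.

First reduce: 851 ≡ 360 (mod 491).
Pull out 2^3: since 491 ≡ 3 (mod 8), (2/491) = -1, so (2/491)^3 = -1.
Reciprocity: 45 ≡ 1 and 491 ≡ 3 (mod 4), so (45/491) = +(491/45).
Reduce top mod 45: now compute (41/45).
Reciprocity: 41 ≡ 1 and 45 ≡ 1 (mod 4), so (41/45) = +(45/41).
Reduce top mod 41: now compute (4/41).
Pull out 2^2: since 41 ≡ 1 (mod 8), (2/41) = +1, so (2/41)^2 = +1.
Reached (1/41) = 1. Collecting the sign flips along the way, the symbol is -1.

-1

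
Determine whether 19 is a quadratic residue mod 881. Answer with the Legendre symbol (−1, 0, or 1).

1

Reciprocity: 19 ≡ 3 and 881 ≡ 1 (mod 4), so (19/881) = +(881/19).
Reduce top mod 19: now compute (7/19).
Reciprocity: 7 ≡ 3 and 19 ≡ 3 (mod 4), so (7/19) = −(19/7).
Reduce top mod 7: now compute (5/7).
Reciprocity: 5 ≡ 1 and 7 ≡ 3 (mod 4), so (5/7) = +(7/5).
Reduce top mod 5: now compute (2/5).
Pull out 2: since 5 ≡ 5 (mod 8), (2/5) = -1.
Reached (1/5) = 1. Collecting the sign flips along the way, the symbol is +1.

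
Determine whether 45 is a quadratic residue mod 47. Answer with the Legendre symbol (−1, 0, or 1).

Euler's criterion: (45/47) ≡ 45^23 (mod 47).
45^2 ≡ 4 (mod 47)
45^4 ≡ 16 (mod 47)
45^8 ≡ 21 (mod 47)
45^16 ≡ 18 (mod 47)
45^23 = 45^(16+4+2+1) ≡ 46 (mod 47).
Result is 46 ≡ −1, so (45/47) = −1.

-1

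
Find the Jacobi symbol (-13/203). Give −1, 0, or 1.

First reduce: -13 ≡ 190 (mod 203).
Pull out 2: since 203 ≡ 3 (mod 8), (2/203) = -1.
Reciprocity: 95 ≡ 3 and 203 ≡ 3 (mod 4), so (95/203) = −(203/95).
Reduce top mod 95: now compute (13/95).
Reciprocity: 13 ≡ 1 and 95 ≡ 3 (mod 4), so (13/95) = +(95/13).
Reduce top mod 13: now compute (4/13).
Pull out 2^2: since 13 ≡ 5 (mod 8), (2/13) = -1, so (2/13)^2 = +1.
Reached (1/13) = 1. Collecting the sign flips along the way, the symbol is +1.

1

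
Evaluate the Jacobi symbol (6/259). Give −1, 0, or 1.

1

Pull out 2: since 259 ≡ 3 (mod 8), (2/259) = -1.
Reciprocity: 3 ≡ 3 and 259 ≡ 3 (mod 4), so (3/259) = −(259/3).
Reduce top mod 3: now compute (1/3).
Reached (1/3) = 1. Collecting the sign flips along the way, the symbol is +1.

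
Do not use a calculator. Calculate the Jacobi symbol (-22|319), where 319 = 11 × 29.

0

First reduce: -22 ≡ 297 (mod 319).
Reciprocity: 297 ≡ 1 and 319 ≡ 3 (mod 4), so (297/319) = +(319/297).
Reduce top mod 297: now compute (22/297).
Pull out 2: since 297 ≡ 1 (mod 8), (2/297) = +1.
Reciprocity: 11 ≡ 3 and 297 ≡ 1 (mod 4), so (11/297) = +(297/11).
Reduce top mod 11: now compute (0/11).
Top reduces to 0: gcd > 1, so the symbol is 0.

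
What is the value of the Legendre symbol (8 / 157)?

Pull out 2^3: since 157 ≡ 5 (mod 8), (2/157) = -1, so (2/157)^3 = -1.
Reached (1/157) = 1. Collecting the sign flips along the way, the symbol is -1.

-1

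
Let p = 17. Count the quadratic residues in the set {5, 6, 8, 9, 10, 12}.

(5/17) = -1 → non-residue.
(6/17) = -1 → non-residue.
(8/17) = +1 → QR.
(9/17) = +1 → QR.
(10/17) = -1 → non-residue.
(12/17) = -1 → non-residue.
Total quadratic residues among the 6: 2.

2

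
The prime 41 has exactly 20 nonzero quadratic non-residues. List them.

3,6,7,11,12,13,14,15,17,19,22,24,26,27,28,29,30,34,35,38

Square k = 1,…,20 (k and 41−k give the same square):
1²=1, 2²=4, 3²=9, 4²=16, 5²=25, 6²=36, 7²≡8, 8²≡23, 9²≡40, 10²≡18, 11²≡39, 12²≡21, 13²≡5, 14²≡32, 15²≡20, 16²≡10, 17²≡2, 18²≡37, 19²≡33, 20²≡31 (mod 41).
The residues are {1, 2, 4, 5, 8, 9, 10, 16, 18, 20, 21, 23, 25, 31, 32, 33, 36, 37, 39, 40}; the non-residues are the remaining 20 nonzero classes.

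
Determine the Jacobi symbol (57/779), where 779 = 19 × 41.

Reciprocity: 57 ≡ 1 and 779 ≡ 3 (mod 4), so (57/779) = +(779/57).
Reduce top mod 57: now compute (38/57).
Pull out 2: since 57 ≡ 1 (mod 8), (2/57) = +1.
Reciprocity: 19 ≡ 3 and 57 ≡ 1 (mod 4), so (19/57) = +(57/19).
Reduce top mod 19: now compute (0/19).
Top reduces to 0: gcd > 1, so the symbol is 0.

0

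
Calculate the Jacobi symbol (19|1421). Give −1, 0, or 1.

-1

Reciprocity: 19 ≡ 3 and 1421 ≡ 1 (mod 4), so (19/1421) = +(1421/19).
Reduce top mod 19: now compute (15/19).
Reciprocity: 15 ≡ 3 and 19 ≡ 3 (mod 4), so (15/19) = −(19/15).
Reduce top mod 15: now compute (4/15).
Pull out 2^2: since 15 ≡ 7 (mod 8), (2/15) = +1, so (2/15)^2 = +1.
Reached (1/15) = 1. Collecting the sign flips along the way, the symbol is -1.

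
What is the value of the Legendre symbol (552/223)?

1

First reduce: 552 ≡ 106 (mod 223).
Pull out 2: since 223 ≡ 7 (mod 8), (2/223) = +1.
Reciprocity: 53 ≡ 1 and 223 ≡ 3 (mod 4), so (53/223) = +(223/53).
Reduce top mod 53: now compute (11/53).
Reciprocity: 11 ≡ 3 and 53 ≡ 1 (mod 4), so (11/53) = +(53/11).
Reduce top mod 11: now compute (9/11).
Reciprocity: 9 ≡ 1 and 11 ≡ 3 (mod 4), so (9/11) = +(11/9).
Reduce top mod 9: now compute (2/9).
Pull out 2: since 9 ≡ 1 (mod 8), (2/9) = +1.
Reached (1/9) = 1. Collecting the sign flips along the way, the symbol is +1.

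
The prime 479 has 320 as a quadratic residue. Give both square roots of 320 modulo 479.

Since 479 ≡ 3 (mod 4), a square root of 320 is 320^((479+1)/4) = 320^120 mod 479.
Repeated squaring: 320^2≡373, 320^4≡219, 320^8≡61, 320^16≡368, 320^32≡346, 320^64≡445 (mod 479).
320^120 = 320^(64+32+16+8) ≡ 176 (mod 479).
Check: 176² = 30976 ≡ 320 (mod 479). The two roots are 176 and 303.

176, 303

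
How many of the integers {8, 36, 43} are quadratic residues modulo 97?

(8/97) = +1 → QR.
(36/97) = +1 → QR.
(43/97) = +1 → QR.
Total quadratic residues among the 3: 3.

3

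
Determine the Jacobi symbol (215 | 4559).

-1

Reciprocity: 215 ≡ 3 and 4559 ≡ 3 (mod 4), so (215/4559) = −(4559/215).
Reduce top mod 215: now compute (44/215).
Pull out 2^2: since 215 ≡ 7 (mod 8), (2/215) = +1, so (2/215)^2 = +1.
Reciprocity: 11 ≡ 3 and 215 ≡ 3 (mod 4), so (11/215) = −(215/11).
Reduce top mod 11: now compute (6/11).
Pull out 2: since 11 ≡ 3 (mod 8), (2/11) = -1.
Reciprocity: 3 ≡ 3 and 11 ≡ 3 (mod 4), so (3/11) = −(11/3).
Reduce top mod 3: now compute (2/3).
Pull out 2: since 3 ≡ 3 (mod 8), (2/3) = -1.
Reached (1/3) = 1. Collecting the sign flips along the way, the symbol is -1.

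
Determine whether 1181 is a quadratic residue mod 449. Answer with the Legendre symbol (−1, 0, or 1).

Euler's criterion: (1181/449) ≡ 283^224 (mod 449).
283^2 ≡ 167 (mod 449)
283^4 ≡ 51 (mod 449)
283^8 ≡ 356 (mod 449)
283^16 ≡ 118 (mod 449)
283^32 ≡ 5 (mod 449)
283^64 ≡ 25 (mod 449)
283^128 ≡ 176 (mod 449)
283^224 = 283^(128+64+32) ≡ 448 (mod 449).
Result is 448 ≡ −1, so (1181/449) = −1.

-1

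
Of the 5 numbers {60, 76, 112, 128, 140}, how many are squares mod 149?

(60/149) = -1 → non-residue.
(76/149) = +1 → QR.
(112/149) = +1 → QR.
(128/149) = -1 → non-residue.
(140/149) = +1 → QR.
Total quadratic residues among the 5: 3.

3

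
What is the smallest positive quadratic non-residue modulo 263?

5

(2/263) = +1, so 2 is a residue.
(3/263) = +1, so 3 is a residue.
(4/263) = +1, so 4 is a residue.
(5/263) = −1, so 5 is the smallest positive non-residue mod 263.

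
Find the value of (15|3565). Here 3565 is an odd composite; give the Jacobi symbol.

Reciprocity: 15 ≡ 3 and 3565 ≡ 1 (mod 4), so (15/3565) = +(3565/15).
Reduce top mod 15: now compute (10/15).
Pull out 2: since 15 ≡ 7 (mod 8), (2/15) = +1.
Reciprocity: 5 ≡ 1 and 15 ≡ 3 (mod 4), so (5/15) = +(15/5).
Reduce top mod 5: now compute (0/5).
Top reduces to 0: gcd > 1, so the symbol is 0.

0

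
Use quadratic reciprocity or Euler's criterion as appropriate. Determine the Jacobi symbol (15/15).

First reduce: 15 ≡ 0 (mod 15).
Top reduces to 0: gcd > 1, so the symbol is 0.

0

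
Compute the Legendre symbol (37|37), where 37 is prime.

0

First reduce: 37 ≡ 0 (mod 37).
Top reduces to 0: gcd > 1, so the symbol is 0.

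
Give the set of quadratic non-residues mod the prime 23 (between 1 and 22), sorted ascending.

Square k = 1,…,11 (k and 23−k give the same square):
1²=1, 2²=4, 3²=9, 4²=16, 5²≡2, 6²≡13, 7²≡3, 8²≡18, 9²≡12, 10²≡8, 11²≡6 (mod 23).
The residues are {1, 2, 3, 4, 6, 8, 9, 12, 13, 16, 18}; the non-residues are the remaining 11 nonzero classes.

5,7,10,11,14,15,17,19,20,21,22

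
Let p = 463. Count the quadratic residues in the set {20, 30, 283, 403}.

(20/463) = -1 → non-residue.
(30/463) = +1 → QR.
(283/463) = +1 → QR.
(403/463) = -1 → non-residue.
Total quadratic residues among the 4: 2.

2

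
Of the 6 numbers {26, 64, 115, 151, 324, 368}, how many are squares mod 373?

(26/373) = -1 → non-residue.
(64/373) = +1 → QR.
(115/373) = +1 → QR.
(151/373) = -1 → non-residue.
(324/373) = +1 → QR.
(368/373) = -1 → non-residue.
Total quadratic residues among the 6: 3.

3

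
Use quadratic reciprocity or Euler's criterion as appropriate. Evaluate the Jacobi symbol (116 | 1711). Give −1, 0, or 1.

Pull out 2^2: since 1711 ≡ 7 (mod 8), (2/1711) = +1, so (2/1711)^2 = +1.
Reciprocity: 29 ≡ 1 and 1711 ≡ 3 (mod 4), so (29/1711) = +(1711/29).
Reduce top mod 29: now compute (0/29).
Top reduces to 0: gcd > 1, so the symbol is 0.

0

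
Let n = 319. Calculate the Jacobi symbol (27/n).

-1

Reciprocity: 27 ≡ 3 and 319 ≡ 3 (mod 4), so (27/319) = −(319/27).
Reduce top mod 27: now compute (22/27).
Pull out 2: since 27 ≡ 3 (mod 8), (2/27) = -1.
Reciprocity: 11 ≡ 3 and 27 ≡ 3 (mod 4), so (11/27) = −(27/11).
Reduce top mod 11: now compute (5/11).
Reciprocity: 5 ≡ 1 and 11 ≡ 3 (mod 4), so (5/11) = +(11/5).
Reduce top mod 5: now compute (1/5).
Reached (1/5) = 1. Collecting the sign flips along the way, the symbol is -1.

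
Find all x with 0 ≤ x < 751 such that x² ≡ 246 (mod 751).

Since 751 ≡ 3 (mod 4), a square root of 246 is 246^((751+1)/4) = 246^188 mod 751.
Repeated squaring: 246^2≡436, 246^4≡93, 246^8≡388, 246^16≡344, 246^32≡429, 246^64≡46, 246^128≡614 (mod 751).
246^188 = 246^(128+32+16+8+4) ≡ 336 (mod 751).
Check: 336² = 112896 ≡ 246 (mod 751). The two roots are 336 and 415.

336, 415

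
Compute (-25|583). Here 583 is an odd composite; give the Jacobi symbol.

First reduce: -25 ≡ 558 (mod 583).
Pull out 2: since 583 ≡ 7 (mod 8), (2/583) = +1.
Reciprocity: 279 ≡ 3 and 583 ≡ 3 (mod 4), so (279/583) = −(583/279).
Reduce top mod 279: now compute (25/279).
Reciprocity: 25 ≡ 1 and 279 ≡ 3 (mod 4), so (25/279) = +(279/25).
Reduce top mod 25: now compute (4/25).
Pull out 2^2: since 25 ≡ 1 (mod 8), (2/25) = +1, so (2/25)^2 = +1.
Reached (1/25) = 1. Collecting the sign flips along the way, the symbol is -1.

-1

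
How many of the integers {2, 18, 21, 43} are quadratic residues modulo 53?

(2/53) = -1 → non-residue.
(18/53) = -1 → non-residue.
(21/53) = -1 → non-residue.
(43/53) = +1 → QR.
Total quadratic residues among the 4: 1.

1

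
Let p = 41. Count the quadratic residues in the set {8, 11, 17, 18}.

2

(8/41) = +1 → QR.
(11/41) = -1 → non-residue.
(17/41) = -1 → non-residue.
(18/41) = +1 → QR.
Total quadratic residues among the 4: 2.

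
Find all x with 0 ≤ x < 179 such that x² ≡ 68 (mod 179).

Since 179 ≡ 3 (mod 4), a square root of 68 is 68^((179+1)/4) = 68^45 mod 179.
Repeated squaring: 68^2≡149, 68^4≡5, 68^8≡25, 68^16≡88, 68^32≡47 (mod 179).
68^45 = 68^(32+8+4+1) ≡ 151 (mod 179).
Check: 151² = 22801 ≡ 68 (mod 179). The two roots are 28 and 151.

28, 151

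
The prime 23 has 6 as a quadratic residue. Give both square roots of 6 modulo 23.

11, 12

Since 23 ≡ 3 (mod 4), a square root of 6 is 6^((23+1)/4) = 6^6 mod 23.
Repeated squaring: 6^2≡13, 6^4≡8 (mod 23).
6^6 = 6^(4+2) ≡ 12 (mod 23).
Check: 12² = 144 ≡ 6 (mod 23). The two roots are 11 and 12.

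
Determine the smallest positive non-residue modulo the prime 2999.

(2/2999) = +1, so 2 is a residue.
(3/2999) = +1, so 3 is a residue.
(4/2999) = +1, so 4 is a residue.
(5/2999) = +1, so 5 is a residue.
(6/2999) = +1, so 6 is a residue.
(7/2999) = +1, so 7 is a residue.
(8/2999) = +1, so 8 is a residue.
(9/2999) = +1, so 9 is a residue.
(10/2999) = +1, so 10 is a residue.
(11/2999) = +1, so 11 is a residue.
(12/2999) = +1, so 12 is a residue.
(13/2999) = +1, so 13 is a residue.
(14/2999) = +1, so 14 is a residue.
(15/2999) = +1, so 15 is a residue.
(16/2999) = +1, so 16 is a residue.
(17/2999) = −1, so 17 is the smallest positive non-residue mod 2999.

17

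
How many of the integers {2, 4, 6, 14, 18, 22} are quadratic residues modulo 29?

3

(2/29) = -1 → non-residue.
(4/29) = +1 → QR.
(6/29) = +1 → QR.
(14/29) = -1 → non-residue.
(18/29) = -1 → non-residue.
(22/29) = +1 → QR.
Total quadratic residues among the 6: 3.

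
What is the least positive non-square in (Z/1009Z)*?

(2/1009) = +1, so 2 is a residue.
(3/1009) = +1, so 3 is a residue.
(4/1009) = +1, so 4 is a residue.
(5/1009) = +1, so 5 is a residue.
(6/1009) = +1, so 6 is a residue.
(7/1009) = +1, so 7 is a residue.
(8/1009) = +1, so 8 is a residue.
(9/1009) = +1, so 9 is a residue.
(10/1009) = +1, so 10 is a residue.
(11/1009) = −1, so 11 is the smallest positive non-residue mod 1009.

11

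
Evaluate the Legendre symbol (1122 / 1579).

1

Pull out 2: since 1579 ≡ 3 (mod 8), (2/1579) = -1.
Reciprocity: 561 ≡ 1 and 1579 ≡ 3 (mod 4), so (561/1579) = +(1579/561).
Reduce top mod 561: now compute (457/561).
Reciprocity: 457 ≡ 1 and 561 ≡ 1 (mod 4), so (457/561) = +(561/457).
Reduce top mod 457: now compute (104/457).
Pull out 2^3: since 457 ≡ 1 (mod 8), (2/457) = +1, so (2/457)^3 = +1.
Reciprocity: 13 ≡ 1 and 457 ≡ 1 (mod 4), so (13/457) = +(457/13).
Reduce top mod 13: now compute (2/13).
Pull out 2: since 13 ≡ 5 (mod 8), (2/13) = -1.
Reached (1/13) = 1. Collecting the sign flips along the way, the symbol is +1.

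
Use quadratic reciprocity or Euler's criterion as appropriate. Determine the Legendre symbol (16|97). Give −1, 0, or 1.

Pull out 2^4: since 97 ≡ 1 (mod 8), (2/97) = +1, so (2/97)^4 = +1.
Reached (1/97) = 1. Collecting the sign flips along the way, the symbol is +1.

1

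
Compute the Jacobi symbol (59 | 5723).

0

Reciprocity: 59 ≡ 3 and 5723 ≡ 3 (mod 4), so (59/5723) = −(5723/59).
Reduce top mod 59: now compute (0/59).
Top reduces to 0: gcd > 1, so the symbol is 0.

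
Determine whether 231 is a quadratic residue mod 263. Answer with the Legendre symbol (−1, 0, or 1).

Euler's criterion: (231/263) ≡ 231^131 (mod 263).
231^2 ≡ 235 (mod 263)
231^4 ≡ 258 (mod 263)
231^8 ≡ 25 (mod 263)
231^16 ≡ 99 (mod 263)
231^32 ≡ 70 (mod 263)
231^64 ≡ 166 (mod 263)
231^128 ≡ 204 (mod 263)
231^131 = 231^(128+2+1) ≡ 262 (mod 263).
Result is 262 ≡ −1, so (231/263) = −1.

-1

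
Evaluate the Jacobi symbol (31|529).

1

Reciprocity: 31 ≡ 3 and 529 ≡ 1 (mod 4), so (31/529) = +(529/31).
Reduce top mod 31: now compute (2/31).
Pull out 2: since 31 ≡ 7 (mod 8), (2/31) = +1.
Reached (1/31) = 1. Collecting the sign flips along the way, the symbol is +1.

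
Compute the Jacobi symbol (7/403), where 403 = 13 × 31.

Reciprocity: 7 ≡ 3 and 403 ≡ 3 (mod 4), so (7/403) = −(403/7).
Reduce top mod 7: now compute (4/7).
Pull out 2^2: since 7 ≡ 7 (mod 8), (2/7) = +1, so (2/7)^2 = +1.
Reached (1/7) = 1. Collecting the sign flips along the way, the symbol is -1.

-1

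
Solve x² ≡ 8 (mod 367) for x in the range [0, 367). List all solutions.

158, 209

Since 367 ≡ 3 (mod 4), a square root of 8 is 8^((367+1)/4) = 8^92 mod 367.
Repeated squaring: 8^2≡64, 8^4≡59, 8^8≡178, 8^16≡122, 8^32≡204, 8^64≡145 (mod 367).
8^92 = 8^(64+16+8+4) ≡ 209 (mod 367).
Check: 209² = 43681 ≡ 8 (mod 367). The two roots are 158 and 209.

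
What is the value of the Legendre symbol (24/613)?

-1

Pull out 2^3: since 613 ≡ 5 (mod 8), (2/613) = -1, so (2/613)^3 = -1.
Reciprocity: 3 ≡ 3 and 613 ≡ 1 (mod 4), so (3/613) = +(613/3).
Reduce top mod 3: now compute (1/3).
Reached (1/3) = 1. Collecting the sign flips along the way, the symbol is -1.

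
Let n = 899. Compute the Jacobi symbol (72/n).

-1

Pull out 2^3: since 899 ≡ 3 (mod 8), (2/899) = -1, so (2/899)^3 = -1.
Reciprocity: 9 ≡ 1 and 899 ≡ 3 (mod 4), so (9/899) = +(899/9).
Reduce top mod 9: now compute (8/9).
Pull out 2^3: since 9 ≡ 1 (mod 8), (2/9) = +1, so (2/9)^3 = +1.
Reached (1/9) = 1. Collecting the sign flips along the way, the symbol is -1.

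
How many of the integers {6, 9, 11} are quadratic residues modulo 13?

(6/13) = -1 → non-residue.
(9/13) = +1 → QR.
(11/13) = -1 → non-residue.
Total quadratic residues among the 3: 1.

1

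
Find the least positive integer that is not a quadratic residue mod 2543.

5

(2/2543) = +1, so 2 is a residue.
(3/2543) = +1, so 3 is a residue.
(4/2543) = +1, so 4 is a residue.
(5/2543) = −1, so 5 is the smallest positive non-residue mod 2543.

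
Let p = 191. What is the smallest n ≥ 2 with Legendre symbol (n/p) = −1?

(2/191) = +1, so 2 is a residue.
(3/191) = +1, so 3 is a residue.
(4/191) = +1, so 4 is a residue.
(5/191) = +1, so 5 is a residue.
(6/191) = +1, so 6 is a residue.
(7/191) = −1, so 7 is the smallest positive non-residue mod 191.

7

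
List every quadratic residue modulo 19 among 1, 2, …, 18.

Square k = 1,…,9 (k and 19−k give the same square):
1²=1, 2²=4, 3²=9, 4²=16, 5²≡6, 6²≡17, 7²≡11, 8²≡7, 9²≡5 (mod 19).
So the quadratic residues mod 19 are {1, 4, 5, 6, 7, 9, 11, 16, 17}.

1, 4, 5, 6, 7, 9, 11, 16, 17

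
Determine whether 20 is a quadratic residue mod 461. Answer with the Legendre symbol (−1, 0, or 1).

1

Euler's criterion: (20/461) ≡ 20^230 (mod 461).
20^2 ≡ 400 (mod 461)
20^4 ≡ 33 (mod 461)
20^8 ≡ 167 (mod 461)
20^16 ≡ 229 (mod 461)
20^32 ≡ 348 (mod 461)
20^64 ≡ 322 (mod 461)
20^128 ≡ 420 (mod 461)
20^230 = 20^(128+64+32+4+2) ≡ 1 (mod 461).
Result is 1, so (20/461) = 1.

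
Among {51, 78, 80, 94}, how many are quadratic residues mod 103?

(51/103) = -1 → non-residue.
(78/103) = -1 → non-residue.
(80/103) = -1 → non-residue.
(94/103) = -1 → non-residue.
Total quadratic residues among the 4: 0.

0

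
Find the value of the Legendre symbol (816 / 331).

Euler's criterion: (816/331) ≡ 154^165 (mod 331).
154^2 ≡ 215 (mod 331)
154^4 ≡ 216 (mod 331)
154^8 ≡ 316 (mod 331)
154^16 ≡ 225 (mod 331)
154^32 ≡ 313 (mod 331)
154^64 ≡ 324 (mod 331)
154^128 ≡ 49 (mod 331)
154^165 = 154^(128+32+4+1) ≡ 330 (mod 331).
Result is 330 ≡ −1, so (816/331) = −1.

-1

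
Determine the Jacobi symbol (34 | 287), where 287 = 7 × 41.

1

Pull out 2: since 287 ≡ 7 (mod 8), (2/287) = +1.
Reciprocity: 17 ≡ 1 and 287 ≡ 3 (mod 4), so (17/287) = +(287/17).
Reduce top mod 17: now compute (15/17).
Reciprocity: 15 ≡ 3 and 17 ≡ 1 (mod 4), so (15/17) = +(17/15).
Reduce top mod 15: now compute (2/15).
Pull out 2: since 15 ≡ 7 (mod 8), (2/15) = +1.
Reached (1/15) = 1. Collecting the sign flips along the way, the symbol is +1.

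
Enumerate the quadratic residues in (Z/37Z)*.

1,3,4,7,9,10,11,12,16,21,25,26,27,28,30,33,34,36

Square k = 1,…,18 (k and 37−k give the same square):
1²=1, 2²=4, 3²=9, 4²=16, 5²=25, 6²=36, 7²≡12, 8²≡27, 9²≡7, 10²≡26, 11²≡10, 12²≡33, 13²≡21, 14²≡11, 15²≡3, 16²≡34, 17²≡30, 18²≡28 (mod 37).
So the quadratic residues mod 37 are {1, 3, 4, 7, 9, 10, 11, 12, 16, 21, 25, 26, 27, 28, 30, 33, 34, 36}.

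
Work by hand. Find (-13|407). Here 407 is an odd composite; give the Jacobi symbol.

-1

First reduce: -13 ≡ 394 (mod 407).
Pull out 2: since 407 ≡ 7 (mod 8), (2/407) = +1.
Reciprocity: 197 ≡ 1 and 407 ≡ 3 (mod 4), so (197/407) = +(407/197).
Reduce top mod 197: now compute (13/197).
Reciprocity: 13 ≡ 1 and 197 ≡ 1 (mod 4), so (13/197) = +(197/13).
Reduce top mod 13: now compute (2/13).
Pull out 2: since 13 ≡ 5 (mod 8), (2/13) = -1.
Reached (1/13) = 1. Collecting the sign flips along the way, the symbol is -1.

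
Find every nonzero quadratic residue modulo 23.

Square k = 1,…,11 (k and 23−k give the same square):
1²=1, 2²=4, 3²=9, 4²=16, 5²≡2, 6²≡13, 7²≡3, 8²≡18, 9²≡12, 10²≡8, 11²≡6 (mod 23).
So the quadratic residues mod 23 are {1, 2, 3, 4, 6, 8, 9, 12, 13, 16, 18}.

1 2 3 4 6 8 9 12 13 16 18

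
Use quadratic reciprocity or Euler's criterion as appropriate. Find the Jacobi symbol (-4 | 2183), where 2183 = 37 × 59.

-1

First reduce: -4 ≡ 2179 (mod 2183).
Reciprocity: 2179 ≡ 3 and 2183 ≡ 3 (mod 4), so (2179/2183) = −(2183/2179).
Reduce top mod 2179: now compute (4/2179).
Pull out 2^2: since 2179 ≡ 3 (mod 8), (2/2179) = -1, so (2/2179)^2 = +1.
Reached (1/2179) = 1. Collecting the sign flips along the way, the symbol is -1.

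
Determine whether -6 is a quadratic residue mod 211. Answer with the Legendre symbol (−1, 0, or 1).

-1

First reduce: -6 ≡ 205 (mod 211).
Reciprocity: 205 ≡ 1 and 211 ≡ 3 (mod 4), so (205/211) = +(211/205).
Reduce top mod 205: now compute (6/205).
Pull out 2: since 205 ≡ 5 (mod 8), (2/205) = -1.
Reciprocity: 3 ≡ 3 and 205 ≡ 1 (mod 4), so (3/205) = +(205/3).
Reduce top mod 3: now compute (1/3).
Reached (1/3) = 1. Collecting the sign flips along the way, the symbol is -1.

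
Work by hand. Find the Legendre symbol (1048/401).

Euler's criterion: (1048/401) ≡ 246^200 (mod 401).
246^2 ≡ 366 (mod 401)
246^4 ≡ 22 (mod 401)
246^8 ≡ 83 (mod 401)
246^16 ≡ 72 (mod 401)
246^32 ≡ 372 (mod 401)
246^64 ≡ 39 (mod 401)
246^128 ≡ 318 (mod 401)
246^200 = 246^(128+64+8) ≡ 400 (mod 401).
Result is 400 ≡ −1, so (1048/401) = −1.

-1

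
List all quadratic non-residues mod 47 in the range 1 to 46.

Square k = 1,…,23 (k and 47−k give the same square):
1²=1, 2²=4, 3²=9, 4²=16, 5²=25, 6²=36, 7²≡2, 8²≡17, 9²≡34, 10²≡6, 11²≡27, 12²≡3, 13²≡28, 14²≡8, 15²≡37, 16²≡21, 17²≡7, 18²≡42, 19²≡32, 20²≡24, 21²≡18, 22²≡14, 23²≡12 (mod 47).
The residues are {1, 2, 3, 4, 6, 7, 8, 9, 12, 14, 16, 17, 18, 21, 24, 25, 27, 28, 32, 34, 36, 37, 42}; the non-residues are the remaining 23 nonzero classes.

5,10,11,13,15,19,20,22,23,26,29,30,31,33,35,38,39,40,41,43,44,45,46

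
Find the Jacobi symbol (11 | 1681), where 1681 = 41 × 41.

Reciprocity: 11 ≡ 3 and 1681 ≡ 1 (mod 4), so (11/1681) = +(1681/11).
Reduce top mod 11: now compute (9/11).
Reciprocity: 9 ≡ 1 and 11 ≡ 3 (mod 4), so (9/11) = +(11/9).
Reduce top mod 9: now compute (2/9).
Pull out 2: since 9 ≡ 1 (mod 8), (2/9) = +1.
Reached (1/9) = 1. Collecting the sign flips along the way, the symbol is +1.

1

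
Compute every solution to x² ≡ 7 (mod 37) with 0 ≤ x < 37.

37 ≡ 1 (mod 4), so we find a root by search.
Trying successive values, 9² = 81 ≡ 7 (mod 37). The other root is 37 − 9 = 28.

9, 28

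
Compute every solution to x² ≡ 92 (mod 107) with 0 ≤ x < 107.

29, 78

Since 107 ≡ 3 (mod 4), a square root of 92 is 92^((107+1)/4) = 92^27 mod 107.
Repeated squaring: 92^2≡11, 92^4≡14, 92^8≡89, 92^16≡3 (mod 107).
92^27 = 92^(16+8+2+1) ≡ 29 (mod 107).
Check: 29² = 841 ≡ 92 (mod 107). The two roots are 29 and 78.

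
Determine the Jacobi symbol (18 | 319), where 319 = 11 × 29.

1

Pull out 2: since 319 ≡ 7 (mod 8), (2/319) = +1.
Reciprocity: 9 ≡ 1 and 319 ≡ 3 (mod 4), so (9/319) = +(319/9).
Reduce top mod 9: now compute (4/9).
Pull out 2^2: since 9 ≡ 1 (mod 8), (2/9) = +1, so (2/9)^2 = +1.
Reached (1/9) = 1. Collecting the sign flips along the way, the symbol is +1.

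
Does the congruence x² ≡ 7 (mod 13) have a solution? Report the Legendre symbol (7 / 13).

Reciprocity: 7 ≡ 3 and 13 ≡ 1 (mod 4), so (7/13) = +(13/7).
Reduce top mod 7: now compute (6/7).
Pull out 2: since 7 ≡ 7 (mod 8), (2/7) = +1.
Reciprocity: 3 ≡ 3 and 7 ≡ 3 (mod 4), so (3/7) = −(7/3).
Reduce top mod 3: now compute (1/3).
Reached (1/3) = 1. Collecting the sign flips along the way, the symbol is -1.

-1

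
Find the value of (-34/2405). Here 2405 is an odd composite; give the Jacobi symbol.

First reduce: -34 ≡ 2371 (mod 2405).
Reciprocity: 2371 ≡ 3 and 2405 ≡ 1 (mod 4), so (2371/2405) = +(2405/2371).
Reduce top mod 2371: now compute (34/2371).
Pull out 2: since 2371 ≡ 3 (mod 8), (2/2371) = -1.
Reciprocity: 17 ≡ 1 and 2371 ≡ 3 (mod 4), so (17/2371) = +(2371/17).
Reduce top mod 17: now compute (8/17).
Pull out 2^3: since 17 ≡ 1 (mod 8), (2/17) = +1, so (2/17)^3 = +1.
Reached (1/17) = 1. Collecting the sign flips along the way, the symbol is -1.

-1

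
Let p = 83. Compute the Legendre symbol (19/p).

Euler's criterion: (19/83) ≡ 19^41 (mod 83).
19^2 ≡ 29 (mod 83)
19^4 ≡ 11 (mod 83)
19^8 ≡ 38 (mod 83)
19^16 ≡ 33 (mod 83)
19^32 ≡ 10 (mod 83)
19^41 = 19^(32+8+1) ≡ 82 (mod 83).
Result is 82 ≡ −1, so (19/83) = −1.

-1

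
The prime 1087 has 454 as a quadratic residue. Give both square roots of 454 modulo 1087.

530, 557

Since 1087 ≡ 3 (mod 4), a square root of 454 is 454^((1087+1)/4) = 454^272 mod 1087.
Repeated squaring: 454^2≡673, 454^4≡737, 454^8≡756, 454^16≡861, 454^32≡1074, 454^64≡169, 454^128≡299, 454^256≡267 (mod 1087).
454^272 = 454^(256+16) ≡ 530 (mod 1087).
Check: 530² = 280900 ≡ 454 (mod 1087). The two roots are 530 and 557.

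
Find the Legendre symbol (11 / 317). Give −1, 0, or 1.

Euler's criterion: (11/317) ≡ 11^158 (mod 317).
11^2 ≡ 121 (mod 317)
11^4 ≡ 59 (mod 317)
11^8 ≡ 311 (mod 317)
11^16 ≡ 36 (mod 317)
11^32 ≡ 28 (mod 317)
11^64 ≡ 150 (mod 317)
11^128 ≡ 310 (mod 317)
11^158 = 11^(128+16+8+4+2) ≡ 1 (mod 317).
Result is 1, so (11/317) = 1.

1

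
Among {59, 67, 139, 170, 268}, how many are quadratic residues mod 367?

4

(59/367) = +1 → QR.
(67/367) = +1 → QR.
(139/367) = -1 → non-residue.
(170/367) = +1 → QR.
(268/367) = +1 → QR.
Total quadratic residues among the 5: 4.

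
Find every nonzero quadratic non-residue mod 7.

Square k = 1,…,3 (k and 7−k give the same square):
1²=1, 2²=4, 3²≡2 (mod 7).
The residues are {1, 2, 4}; the non-residues are the remaining 3 nonzero classes.

3,5,6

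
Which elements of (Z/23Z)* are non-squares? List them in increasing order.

Square k = 1,…,11 (k and 23−k give the same square):
1²=1, 2²=4, 3²=9, 4²=16, 5²≡2, 6²≡13, 7²≡3, 8²≡18, 9²≡12, 10²≡8, 11²≡6 (mod 23).
The residues are {1, 2, 3, 4, 6, 8, 9, 12, 13, 16, 18}; the non-residues are the remaining 11 nonzero classes.

5, 7, 10, 11, 14, 15, 17, 19, 20, 21, 22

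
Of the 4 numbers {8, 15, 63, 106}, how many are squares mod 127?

(8/127) = +1 → QR.
(15/127) = +1 → QR.
(63/127) = -1 → non-residue.
(106/127) = -1 → non-residue.
Total quadratic residues among the 4: 2.

2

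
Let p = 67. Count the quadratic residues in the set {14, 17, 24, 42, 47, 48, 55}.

(14/67) = +1 → QR.
(17/67) = +1 → QR.
(24/67) = +1 → QR.
(42/67) = -1 → non-residue.
(47/67) = +1 → QR.
(48/67) = -1 → non-residue.
(55/67) = +1 → QR.
Total quadratic residues among the 7: 5.

5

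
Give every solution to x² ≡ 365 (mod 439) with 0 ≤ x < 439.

170, 269

Since 439 ≡ 3 (mod 4), a square root of 365 is 365^((439+1)/4) = 365^110 mod 439.
Repeated squaring: 365^2≡208, 365^4≡242, 365^8≡177, 365^16≡160, 365^32≡138, 365^64≡167 (mod 439).
365^110 = 365^(64+32+8+4+2) ≡ 269 (mod 439).
Check: 269² = 72361 ≡ 365 (mod 439). The two roots are 170 and 269.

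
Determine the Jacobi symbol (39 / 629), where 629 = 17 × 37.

1

Reciprocity: 39 ≡ 3 and 629 ≡ 1 (mod 4), so (39/629) = +(629/39).
Reduce top mod 39: now compute (5/39).
Reciprocity: 5 ≡ 1 and 39 ≡ 3 (mod 4), so (5/39) = +(39/5).
Reduce top mod 5: now compute (4/5).
Pull out 2^2: since 5 ≡ 5 (mod 8), (2/5) = -1, so (2/5)^2 = +1.
Reached (1/5) = 1. Collecting the sign flips along the way, the symbol is +1.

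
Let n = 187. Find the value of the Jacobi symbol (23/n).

-1

Reciprocity: 23 ≡ 3 and 187 ≡ 3 (mod 4), so (23/187) = −(187/23).
Reduce top mod 23: now compute (3/23).
Reciprocity: 3 ≡ 3 and 23 ≡ 3 (mod 4), so (3/23) = −(23/3).
Reduce top mod 3: now compute (2/3).
Pull out 2: since 3 ≡ 3 (mod 8), (2/3) = -1.
Reached (1/3) = 1. Collecting the sign flips along the way, the symbol is -1.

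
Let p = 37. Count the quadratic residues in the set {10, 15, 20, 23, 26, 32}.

2

(10/37) = +1 → QR.
(15/37) = -1 → non-residue.
(20/37) = -1 → non-residue.
(23/37) = -1 → non-residue.
(26/37) = +1 → QR.
(32/37) = -1 → non-residue.
Total quadratic residues among the 6: 2.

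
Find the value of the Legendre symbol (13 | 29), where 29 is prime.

Reciprocity: 13 ≡ 1 and 29 ≡ 1 (mod 4), so (13/29) = +(29/13).
Reduce top mod 13: now compute (3/13).
Reciprocity: 3 ≡ 3 and 13 ≡ 1 (mod 4), so (3/13) = +(13/3).
Reduce top mod 3: now compute (1/3).
Reached (1/3) = 1. Collecting the sign flips along the way, the symbol is +1.

1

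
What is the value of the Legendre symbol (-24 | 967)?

1

Euler's criterion: (-24/967) ≡ 943^483 (mod 967).
943^2 ≡ 576 (mod 967)
943^4 ≡ 95 (mod 967)
943^8 ≡ 322 (mod 967)
943^16 ≡ 215 (mod 967)
943^32 ≡ 776 (mod 967)
943^64 ≡ 702 (mod 967)
943^128 ≡ 601 (mod 967)
943^256 ≡ 510 (mod 967)
943^483 = 943^(256+128+64+32+2+1) ≡ 1 (mod 967).
Result is 1, so (-24/967) = 1.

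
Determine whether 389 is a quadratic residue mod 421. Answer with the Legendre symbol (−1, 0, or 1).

-1

Euler's criterion: (389/421) ≡ 389^210 (mod 421).
389^2 ≡ 182 (mod 421)
389^4 ≡ 286 (mod 421)
389^8 ≡ 122 (mod 421)
389^16 ≡ 149 (mod 421)
389^32 ≡ 309 (mod 421)
389^64 ≡ 335 (mod 421)
389^128 ≡ 239 (mod 421)
389^210 = 389^(128+64+16+2) ≡ 420 (mod 421).
Result is 420 ≡ −1, so (389/421) = −1.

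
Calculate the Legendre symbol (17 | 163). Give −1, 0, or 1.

-1

Reciprocity: 17 ≡ 1 and 163 ≡ 3 (mod 4), so (17/163) = +(163/17).
Reduce top mod 17: now compute (10/17).
Pull out 2: since 17 ≡ 1 (mod 8), (2/17) = +1.
Reciprocity: 5 ≡ 1 and 17 ≡ 1 (mod 4), so (5/17) = +(17/5).
Reduce top mod 5: now compute (2/5).
Pull out 2: since 5 ≡ 5 (mod 8), (2/5) = -1.
Reached (1/5) = 1. Collecting the sign flips along the way, the symbol is -1.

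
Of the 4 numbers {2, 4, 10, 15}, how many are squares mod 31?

3

(2/31) = +1 → QR.
(4/31) = +1 → QR.
(10/31) = +1 → QR.
(15/31) = -1 → non-residue.
Total quadratic residues among the 4: 3.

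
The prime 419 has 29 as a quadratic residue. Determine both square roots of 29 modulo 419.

74, 345

Since 419 ≡ 3 (mod 4), a square root of 29 is 29^((419+1)/4) = 29^105 mod 419.
Repeated squaring: 29^2≡3, 29^4≡9, 29^8≡81, 29^16≡276, 29^32≡337, 29^64≡20 (mod 419).
29^105 = 29^(64+32+8+1) ≡ 345 (mod 419).
Check: 345² = 119025 ≡ 29 (mod 419). The two roots are 74 and 345.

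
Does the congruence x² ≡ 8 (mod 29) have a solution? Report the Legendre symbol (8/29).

-1

Euler's criterion: (8/29) ≡ 8^14 (mod 29).
8^2 ≡ 6 (mod 29)
8^4 ≡ 7 (mod 29)
8^8 ≡ 20 (mod 29)
8^14 = 8^(8+4+2) ≡ 28 (mod 29).
Result is 28 ≡ −1, so (8/29) = −1.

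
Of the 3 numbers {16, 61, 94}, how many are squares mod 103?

2

(16/103) = +1 → QR.
(61/103) = +1 → QR.
(94/103) = -1 → non-residue.
Total quadratic residues among the 3: 2.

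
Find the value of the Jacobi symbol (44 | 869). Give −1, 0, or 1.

Pull out 2^2: since 869 ≡ 5 (mod 8), (2/869) = -1, so (2/869)^2 = +1.
Reciprocity: 11 ≡ 3 and 869 ≡ 1 (mod 4), so (11/869) = +(869/11).
Reduce top mod 11: now compute (0/11).
Top reduces to 0: gcd > 1, so the symbol is 0.

0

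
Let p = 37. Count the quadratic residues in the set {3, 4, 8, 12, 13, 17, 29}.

(3/37) = +1 → QR.
(4/37) = +1 → QR.
(8/37) = -1 → non-residue.
(12/37) = +1 → QR.
(13/37) = -1 → non-residue.
(17/37) = -1 → non-residue.
(29/37) = -1 → non-residue.
Total quadratic residues among the 7: 3.

3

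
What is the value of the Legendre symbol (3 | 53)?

-1

Euler's criterion: (3/53) ≡ 3^26 (mod 53).
3^2 ≡ 9 (mod 53)
3^4 ≡ 28 (mod 53)
3^8 ≡ 42 (mod 53)
3^16 ≡ 15 (mod 53)
3^26 = 3^(16+8+2) ≡ 52 (mod 53).
Result is 52 ≡ −1, so (3/53) = −1.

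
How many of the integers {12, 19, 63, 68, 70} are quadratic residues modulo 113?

(12/113) = -1 → non-residue.
(19/113) = -1 → non-residue.
(63/113) = +1 → QR.
(68/113) = -1 → non-residue.
(70/113) = -1 → non-residue.
Total quadratic residues among the 5: 1.

1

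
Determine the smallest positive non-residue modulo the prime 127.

3

(2/127) = +1, so 2 is a residue.
(3/127) = −1, so 3 is the smallest positive non-residue mod 127.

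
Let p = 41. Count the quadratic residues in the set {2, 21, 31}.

(2/41) = +1 → QR.
(21/41) = +1 → QR.
(31/41) = +1 → QR.
Total quadratic residues among the 3: 3.

3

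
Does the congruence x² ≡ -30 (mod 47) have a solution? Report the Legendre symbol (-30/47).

1

First reduce: -30 ≡ 17 (mod 47).
Reciprocity: 17 ≡ 1 and 47 ≡ 3 (mod 4), so (17/47) = +(47/17).
Reduce top mod 17: now compute (13/17).
Reciprocity: 13 ≡ 1 and 17 ≡ 1 (mod 4), so (13/17) = +(17/13).
Reduce top mod 13: now compute (4/13).
Pull out 2^2: since 13 ≡ 5 (mod 8), (2/13) = -1, so (2/13)^2 = +1.
Reached (1/13) = 1. Collecting the sign flips along the way, the symbol is +1.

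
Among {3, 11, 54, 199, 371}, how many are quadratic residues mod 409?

(3/409) = +1 → QR.
(11/409) = -1 → non-residue.
(54/409) = +1 → QR.
(199/409) = -1 → non-residue.
(371/409) = -1 → non-residue.
Total quadratic residues among the 5: 2.

2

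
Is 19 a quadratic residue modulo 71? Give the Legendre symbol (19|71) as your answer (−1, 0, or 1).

1

Euler's criterion: (19/71) ≡ 19^35 (mod 71).
19^2 ≡ 6 (mod 71)
19^4 ≡ 36 (mod 71)
19^8 ≡ 18 (mod 71)
19^16 ≡ 40 (mod 71)
19^32 ≡ 38 (mod 71)
19^35 = 19^(32+2+1) ≡ 1 (mod 71).
Result is 1, so (19/71) = 1.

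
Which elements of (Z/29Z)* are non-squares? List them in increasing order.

Square k = 1,…,14 (k and 29−k give the same square):
1²=1, 2²=4, 3²=9, 4²=16, 5²=25, 6²≡7, 7²≡20, 8²≡6, 9²≡23, 10²≡13, 11²≡5, 12²≡28, 13²≡24, 14²≡22 (mod 29).
The residues are {1, 4, 5, 6, 7, 9, 13, 16, 20, 22, 23, 24, 25, 28}; the non-residues are the remaining 14 nonzero classes.

2, 3, 8, 10, 11, 12, 14, 15, 17, 18, 19, 21, 26, 27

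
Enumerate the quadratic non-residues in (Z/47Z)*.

5,10,11,13,15,19,20,22,23,26,29,30,31,33,35,38,39,40,41,43,44,45,46

Square k = 1,…,23 (k and 47−k give the same square):
1²=1, 2²=4, 3²=9, 4²=16, 5²=25, 6²=36, 7²≡2, 8²≡17, 9²≡34, 10²≡6, 11²≡27, 12²≡3, 13²≡28, 14²≡8, 15²≡37, 16²≡21, 17²≡7, 18²≡42, 19²≡32, 20²≡24, 21²≡18, 22²≡14, 23²≡12 (mod 47).
The residues are {1, 2, 3, 4, 6, 7, 8, 9, 12, 14, 16, 17, 18, 21, 24, 25, 27, 28, 32, 34, 36, 37, 42}; the non-residues are the remaining 23 nonzero classes.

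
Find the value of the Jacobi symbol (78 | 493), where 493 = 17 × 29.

Pull out 2: since 493 ≡ 5 (mod 8), (2/493) = -1.
Reciprocity: 39 ≡ 3 and 493 ≡ 1 (mod 4), so (39/493) = +(493/39).
Reduce top mod 39: now compute (25/39).
Reciprocity: 25 ≡ 1 and 39 ≡ 3 (mod 4), so (25/39) = +(39/25).
Reduce top mod 25: now compute (14/25).
Pull out 2: since 25 ≡ 1 (mod 8), (2/25) = +1.
Reciprocity: 7 ≡ 3 and 25 ≡ 1 (mod 4), so (7/25) = +(25/7).
Reduce top mod 7: now compute (4/7).
Pull out 2^2: since 7 ≡ 7 (mod 8), (2/7) = +1, so (2/7)^2 = +1.
Reached (1/7) = 1. Collecting the sign flips along the way, the symbol is -1.

-1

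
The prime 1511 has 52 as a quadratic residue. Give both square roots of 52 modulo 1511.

Since 1511 ≡ 3 (mod 4), a square root of 52 is 52^((1511+1)/4) = 52^378 mod 1511.
Repeated squaring: 52^2≡1193, 52^4≡1398, 52^8≡681, 52^16≡1395, 52^32≡1368, 52^64≡806, 52^128≡1417, 52^256≡1281 (mod 1511).
52^378 = 52^(256+64+32+16+8+2) ≡ 255 (mod 1511).
Check: 255² = 65025 ≡ 52 (mod 1511). The two roots are 255 and 1256.

255, 1256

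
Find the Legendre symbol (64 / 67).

Pull out 2^6: since 67 ≡ 3 (mod 8), (2/67) = -1, so (2/67)^6 = +1.
Reached (1/67) = 1. Collecting the sign flips along the way, the symbol is +1.

1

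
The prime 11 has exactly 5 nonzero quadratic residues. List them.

Square k = 1,…,5 (k and 11−k give the same square):
1²=1, 2²=4, 3²=9, 4²≡5, 5²≡3 (mod 11).
So the quadratic residues mod 11 are {1, 3, 4, 5, 9}.

1 3 4 5 9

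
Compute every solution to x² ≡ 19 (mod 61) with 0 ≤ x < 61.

18, 43

61 ≡ 1 (mod 4), so we find a root by search.
Trying successive values, 18² = 324 ≡ 19 (mod 61). The other root is 61 − 18 = 43.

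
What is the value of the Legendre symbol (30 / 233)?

1

Euler's criterion: (30/233) ≡ 30^116 (mod 233).
30^2 ≡ 201 (mod 233)
30^4 ≡ 92 (mod 233)
30^8 ≡ 76 (mod 233)
30^16 ≡ 184 (mod 233)
30^32 ≡ 71 (mod 233)
30^64 ≡ 148 (mod 233)
30^116 = 30^(64+32+16+4) ≡ 1 (mod 233).
Result is 1, so (30/233) = 1.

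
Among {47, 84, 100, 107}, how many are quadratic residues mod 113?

(47/113) = -1 → non-residue.
(84/113) = -1 → non-residue.
(100/113) = +1 → QR.
(107/113) = -1 → non-residue.
Total quadratic residues among the 4: 1.

1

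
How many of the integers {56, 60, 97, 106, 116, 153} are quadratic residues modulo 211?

1

(56/211) = +1 → QR.
(60/211) = -1 → non-residue.
(97/211) = -1 → non-residue.
(106/211) = -1 → non-residue.
(116/211) = -1 → non-residue.
(153/211) = -1 → non-residue.
Total quadratic residues among the 6: 1.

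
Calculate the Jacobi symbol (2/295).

Pull out 2: since 295 ≡ 7 (mod 8), (2/295) = +1.
Reached (1/295) = 1. Collecting the sign flips along the way, the symbol is +1.

1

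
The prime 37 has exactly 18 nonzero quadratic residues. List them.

Square k = 1,…,18 (k and 37−k give the same square):
1²=1, 2²=4, 3²=9, 4²=16, 5²=25, 6²=36, 7²≡12, 8²≡27, 9²≡7, 10²≡26, 11²≡10, 12²≡33, 13²≡21, 14²≡11, 15²≡3, 16²≡34, 17²≡30, 18²≡28 (mod 37).
So the quadratic residues mod 37 are {1, 3, 4, 7, 9, 10, 11, 12, 16, 21, 25, 26, 27, 28, 30, 33, 34, 36}.

1, 3, 4, 7, 9, 10, 11, 12, 16, 21, 25, 26, 27, 28, 30, 33, 34, 36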